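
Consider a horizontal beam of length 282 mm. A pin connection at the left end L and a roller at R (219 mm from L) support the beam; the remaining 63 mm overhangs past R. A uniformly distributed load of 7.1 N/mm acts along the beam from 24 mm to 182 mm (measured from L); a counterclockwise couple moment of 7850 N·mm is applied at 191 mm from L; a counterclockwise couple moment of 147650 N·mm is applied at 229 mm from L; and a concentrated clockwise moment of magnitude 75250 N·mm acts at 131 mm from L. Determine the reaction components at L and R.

L_x = 0, L_y = 960.6 N, R_y = 161.2 N

Resultant of the distributed load: 7.1 × 158 = 1121.8 N at 103 mm from L.
Moments about L: R_y·219 − (7.1·158)·103 + 7850 + 147650 − 75250 = 0 → R_y = 35295.4/219 = 161.166 ≈ 161.2 N.
ΣF_y = 0: L_y + 161.166 − 7.1·158 = 0 → L_y = 960.6 N.
ΣF_x = 0: no horizontal applied forces, so L_x = 0.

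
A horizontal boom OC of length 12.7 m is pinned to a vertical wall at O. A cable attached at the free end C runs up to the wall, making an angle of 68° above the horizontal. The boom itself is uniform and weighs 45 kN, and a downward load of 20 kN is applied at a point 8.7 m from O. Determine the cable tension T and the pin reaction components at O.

T = 39.04 kN, O_x = 14.63 kN, O_y = 28.80 kN

ΣM about O: T·sin68°·12.7 − 45·6.35 − 20·8.7 = 0 → T = 459.75/(12.7·0.927184) = 39.0438 ≈ 39.04 kN.
ΣF_x = 0: O_x − T·cos68° = 0 → O_x = 39.0438 × 0.374607 = 14.63 kN.
ΣF_y = 0: O_y + T·sin68° − 45 − 20 = 0 → O_y = 65 − 39.0438 × 0.927184 = 28.80 kN.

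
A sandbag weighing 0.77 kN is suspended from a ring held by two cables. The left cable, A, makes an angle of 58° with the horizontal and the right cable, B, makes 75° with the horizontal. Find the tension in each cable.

T_A = 0.2725 kN, T_B = 0.5579 kN

ΣF_x = 0: −T_A·cos58° + T_B·cos75° = 0 → T_B = 2.04745·T_A.
ΣF_y = 0: T_A·sin58° + T_B·sin75° = 0.77.
Substitute: T_A·(0.848048 + 2.04745·0.965926) = 0.77 → T_A = 0.272496 ≈ 0.2725 kN.
Then T_B = 2.04745 × 0.272496 = 0.5579 kN.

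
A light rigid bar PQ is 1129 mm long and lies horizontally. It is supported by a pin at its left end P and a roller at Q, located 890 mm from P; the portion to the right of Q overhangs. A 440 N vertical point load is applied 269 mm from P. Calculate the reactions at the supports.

ΣM about P: Q_y·890 − 440·269 = 0 → Q_y = 118360/890 = 132.989 ≈ 133.0 N.
ΣF_y = 0: P_y + 132.989 − 440 = 0 → P_y = 307.0 N.
ΣF_x = 0: no horizontal applied forces, so P_x = 0.

P_x = 0, P_y = 307.0 N, Q_y = 133.0 N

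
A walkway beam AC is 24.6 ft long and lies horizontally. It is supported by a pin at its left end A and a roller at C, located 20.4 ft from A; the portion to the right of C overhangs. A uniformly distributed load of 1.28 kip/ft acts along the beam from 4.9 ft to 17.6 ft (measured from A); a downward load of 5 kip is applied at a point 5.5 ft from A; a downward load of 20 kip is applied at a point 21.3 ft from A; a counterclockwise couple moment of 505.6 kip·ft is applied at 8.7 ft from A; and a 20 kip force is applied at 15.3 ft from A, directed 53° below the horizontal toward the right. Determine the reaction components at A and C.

A_x = -12.04 kip, A_y = 38.84 kip, C_y = 18.39 kip

Resultant of the distributed load: 1.28 × 12.7 = 16.256 kip at 11.25 ft from A.
ΣM about A: C_y·20.4 − (1.28·12.7)·11.25 − 5·5.5 − 20·21.3 + 505.6 − 20·sin53°·15.3 = 0 → C_y = 375.162/20.4 = 18.3903 ≈ 18.39 kip.
ΣF_y = 0: A_y + 18.3903 − 1.28·12.7 − 5 − 20 − 20·sin53° = 0 → A_y = 38.84 kip.
ΣF_x = 0: A_x + 20·cos53° = 0 → A_x = -12.04 kip.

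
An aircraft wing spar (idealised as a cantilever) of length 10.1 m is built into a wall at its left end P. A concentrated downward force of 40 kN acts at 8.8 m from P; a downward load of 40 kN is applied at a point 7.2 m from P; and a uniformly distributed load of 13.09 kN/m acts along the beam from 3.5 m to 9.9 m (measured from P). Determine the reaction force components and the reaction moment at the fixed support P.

Resultant of the distributed load: 13.09 × 6.4 = 83.776 kN at 6.7 m from P.
ΣF_x = 0: P_x = 0.
ΣF_y = 0: P_y − 40 − 40 − 13.09·6.4 = 0 → P_y = 163.8 kN.
ΣM about P: M_P − 40·8.8 − 40·7.2 − (13.09·6.4)·6.7 = 0 → M_P = 1201 kN·m.

P_x = 0, P_y = 163.8 kN, M_P = 1201 kN·m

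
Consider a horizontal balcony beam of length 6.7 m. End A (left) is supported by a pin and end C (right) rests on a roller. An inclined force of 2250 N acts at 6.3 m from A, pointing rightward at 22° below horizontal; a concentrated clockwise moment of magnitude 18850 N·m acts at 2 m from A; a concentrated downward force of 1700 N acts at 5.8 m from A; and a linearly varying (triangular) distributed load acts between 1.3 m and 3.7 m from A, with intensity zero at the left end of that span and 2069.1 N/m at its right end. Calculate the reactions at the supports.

Resultant of the triangular load: ½ × 2069.1 × 2.4 = 2482.92 N, acting at 2.9 m from A (one-third of the span from the peak).
Taking moments about A: C_y·6.7 − 2250·sin22°·6.3 − 18850 − 1700·5.8 − (½·2069.1·2.4)·2.9 = 0 → C_y = 41220.5/6.7 = 6152.31 ≈ 6152 N.
ΣF_y = 0: A_y + 6152.31 − 2250·sin22° − 1700 − ½·2069.1·2.4 = 0 → A_y = -1127 N.
ΣF_x = 0: A_x + 2250·cos22° = 0 → A_x = -2086 N.

A_x = -2086 N, A_y = -1127 N, C_y = 6152 N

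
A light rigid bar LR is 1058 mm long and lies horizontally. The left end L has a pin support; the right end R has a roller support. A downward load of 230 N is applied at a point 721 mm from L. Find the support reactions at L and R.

ΣM about L: R_y·1058 − 230·721 = 0 → R_y = 165830/1058 = 156.739 ≈ 156.7 N.
ΣF_y = 0: L_y + 156.739 − 230 = 0 → L_y = 73.26 N.
ΣF_x = 0: no horizontal applied forces, so L_x = 0.

L_x = 0, L_y = 73.26 N, R_y = 156.7 N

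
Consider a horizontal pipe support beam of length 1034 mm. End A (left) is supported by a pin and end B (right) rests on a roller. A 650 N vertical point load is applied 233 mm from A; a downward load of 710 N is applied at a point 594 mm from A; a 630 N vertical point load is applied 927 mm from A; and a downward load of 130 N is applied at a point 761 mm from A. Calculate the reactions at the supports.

A_x = 0, A_y = 905.2 N, B_y = 1215 N

Moments about A: B_y·1034 − 650·233 − 710·594 − 630·927 − 130·761 = 0 → B_y = 1256130/1034 = 1214.83 ≈ 1215 N.
ΣF_y = 0: A_y + 1214.83 − 650 − 710 − 630 − 130 = 0 → A_y = 905.2 N.
ΣF_x = 0: no horizontal applied forces, so A_x = 0.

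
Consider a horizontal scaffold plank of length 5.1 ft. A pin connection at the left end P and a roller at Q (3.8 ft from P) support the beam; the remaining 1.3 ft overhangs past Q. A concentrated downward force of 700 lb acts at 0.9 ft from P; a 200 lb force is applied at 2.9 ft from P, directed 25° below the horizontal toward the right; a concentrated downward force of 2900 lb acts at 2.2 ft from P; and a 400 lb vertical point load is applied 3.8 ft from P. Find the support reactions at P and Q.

P_x = -181.3 lb, P_y = 1775 lb, Q_y = 2309 lb

Taking moments about P: Q_y·3.8 − 700·0.9 − 200·sin25°·2.9 − 2900·2.2 − 400·3.8 = 0 → Q_y = 8775.12/3.8 = 2309.24 ≈ 2309 lb.
ΣF_y = 0: P_y + 2309.24 − 700 − 200·sin25° − 2900 − 400 = 0 → P_y = 1775 lb.
ΣF_x = 0: P_x + 200·cos25° = 0 → P_x = -181.3 lb.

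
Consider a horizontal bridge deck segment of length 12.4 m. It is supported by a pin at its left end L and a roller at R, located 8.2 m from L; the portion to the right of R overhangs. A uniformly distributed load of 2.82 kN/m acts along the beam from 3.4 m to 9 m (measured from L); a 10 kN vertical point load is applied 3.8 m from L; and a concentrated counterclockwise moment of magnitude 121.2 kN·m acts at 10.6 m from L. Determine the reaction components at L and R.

L_x = 0, L_y = 24.00 kN, R_y = 1.794 kN

Resultant of the distributed load: 2.82 × 5.6 = 15.792 kN at 6.2 m from L.
Taking moments about L: R_y·8.2 − (2.82·5.6)·6.2 − 10·3.8 + 121.2 = 0 → R_y = 14.7104/8.2 = 1.79395 ≈ 1.794 kN.
ΣF_y = 0: L_y + 1.79395 − 2.82·5.6 − 10 = 0 → L_y = 24.00 kN.
ΣF_x = 0: no horizontal applied forces, so L_x = 0.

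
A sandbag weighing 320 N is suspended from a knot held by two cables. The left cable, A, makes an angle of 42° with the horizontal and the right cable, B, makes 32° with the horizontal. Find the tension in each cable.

T_A = 282.3 N, T_B = 247.4 N

ΣF_x = 0: −T_A·cos42° + T_B·cos32° = 0 → T_B = 0.8763·T_A.
ΣF_y = 0: T_A·sin42° + T_B·sin32° = 320.
Substitute: T_A·(0.669131 + 0.8763·0.529919) = 320 → T_A = 282.312 ≈ 282.3 N.
Then T_B = 0.8763 × 282.312 = 247.4 N.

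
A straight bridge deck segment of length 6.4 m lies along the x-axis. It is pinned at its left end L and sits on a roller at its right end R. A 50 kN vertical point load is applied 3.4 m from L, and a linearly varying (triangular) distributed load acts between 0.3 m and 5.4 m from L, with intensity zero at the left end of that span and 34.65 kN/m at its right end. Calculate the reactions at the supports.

L_x = 0, L_y = 60.71 kN, R_y = 77.64 kN

Resultant of the triangular load: ½ × 34.65 × 5.1 = 88.3575 kN, acting at 3.7 m from L (one-third of the span from the peak).
ΣM about L: R_y·6.4 − 50·3.4 − (½·34.65·5.1)·3.7 = 0 → R_y = 496.92275/6.4 = 77.6442 ≈ 77.64 kN.
ΣF_y = 0: L_y + 77.6442 − 50 − ½·34.65·5.1 = 0 → L_y = 60.71 kN.
ΣF_x = 0: no horizontal applied forces, so L_x = 0.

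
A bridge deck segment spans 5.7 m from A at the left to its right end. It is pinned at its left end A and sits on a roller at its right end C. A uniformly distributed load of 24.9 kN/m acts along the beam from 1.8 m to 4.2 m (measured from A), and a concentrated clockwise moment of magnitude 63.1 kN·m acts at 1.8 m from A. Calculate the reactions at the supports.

Resultant of the distributed load: 24.9 × 2.4 = 59.76 kN at 3 m from A.
Taking moments about A: C_y·5.7 − (24.9·2.4)·3 − 63.1 = 0 → C_y = 242.38/5.7 = 42.5228 ≈ 42.52 kN.
ΣF_y = 0: A_y + 42.5228 − 24.9·2.4 = 0 → A_y = 17.24 kN.
ΣF_x = 0: no horizontal applied forces, so A_x = 0.

A_x = 0, A_y = 17.24 kN, C_y = 42.52 kN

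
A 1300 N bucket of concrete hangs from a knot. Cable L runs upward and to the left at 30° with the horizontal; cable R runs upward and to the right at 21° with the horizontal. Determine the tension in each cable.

T_L = 1562 N, T_R = 1449 N

ΣF_x = 0: −T_L·cos30° + T_R·cos21° = 0 → T_R = 0.927639·T_L.
ΣF_y = 0: T_L·sin30° + T_R·sin21° = 1300.
Substitute: T_L·(0.5 + 0.927639·0.358368) = 1300 → T_L = 1561.68 ≈ 1562 N.
Then T_R = 0.927639 × 1561.68 = 1449 N.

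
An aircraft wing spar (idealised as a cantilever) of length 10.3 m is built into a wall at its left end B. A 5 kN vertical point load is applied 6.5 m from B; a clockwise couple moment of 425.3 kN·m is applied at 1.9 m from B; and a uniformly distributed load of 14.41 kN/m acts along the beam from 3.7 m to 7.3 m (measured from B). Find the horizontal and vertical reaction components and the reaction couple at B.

Resultant of the distributed load: 14.41 × 3.6 = 51.876 kN at 5.5 m from B.
ΣF_x = 0: B_x = 0.
ΣF_y = 0: B_y − 5 − 14.41·3.6 = 0 → B_y = 56.88 kN.
ΣM about B: M_B − 5·6.5 − 425.3 − (14.41·3.6)·5.5 = 0 → M_B = 743.1 kN·m.

B_x = 0, B_y = 56.88 kN, M_B = 743.1 kN·m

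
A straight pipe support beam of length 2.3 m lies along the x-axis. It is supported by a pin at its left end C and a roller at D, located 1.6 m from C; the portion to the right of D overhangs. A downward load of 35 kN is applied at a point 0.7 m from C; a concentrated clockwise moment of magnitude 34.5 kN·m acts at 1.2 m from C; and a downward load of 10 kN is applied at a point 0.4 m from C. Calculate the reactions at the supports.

C_x = 0, C_y = 5.625 kN, D_y = 39.38 kN

Taking moments about C: D_y·1.6 − 35·0.7 − 34.5 − 10·0.4 = 0 → D_y = 63/1.6 = 39.375 ≈ 39.38 kN.
ΣF_y = 0: C_y + 39.375 − 35 − 10 = 0 → C_y = 5.625 kN.
ΣF_x = 0: no horizontal applied forces, so C_x = 0.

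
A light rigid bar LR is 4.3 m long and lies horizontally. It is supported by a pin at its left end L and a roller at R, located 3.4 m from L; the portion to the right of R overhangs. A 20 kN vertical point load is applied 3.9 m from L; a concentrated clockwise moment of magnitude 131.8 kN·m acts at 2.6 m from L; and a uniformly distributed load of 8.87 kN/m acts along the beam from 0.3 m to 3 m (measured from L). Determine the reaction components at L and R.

L_x = 0, L_y = -29.38 kN, R_y = 73.33 kN

Resultant of the distributed load: 8.87 × 2.7 = 23.949 kN at 1.65 m from L.
ΣM about L: R_y·3.4 − 20·3.9 − 131.8 − (8.87·2.7)·1.65 = 0 → R_y = 249.31585/3.4 = 73.3282 ≈ 73.33 kN.
ΣF_y = 0: L_y + 73.3282 − 20 − 8.87·2.7 = 0 → L_y = -29.38 kN.
ΣF_x = 0: no horizontal applied forces, so L_x = 0.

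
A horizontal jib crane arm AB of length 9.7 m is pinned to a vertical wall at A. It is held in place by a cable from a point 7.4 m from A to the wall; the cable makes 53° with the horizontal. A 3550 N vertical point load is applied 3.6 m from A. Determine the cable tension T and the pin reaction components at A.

T = 2162 N, A_x = 1301 N, A_y = 1823 N

ΣM about A: T·sin53°·7.4 − 3550·3.6 = 0 → T = 12780/(7.4·0.798636) = 2162.47 ≈ 2162 N.
ΣF_x = 0: A_x − T·cos53° = 0 → A_x = 2162.47 × 0.601815 = 1301 N.
ΣF_y = 0: A_y + T·sin53° − 3550 = 0 → A_y = 3550 − 2162.47 × 0.798636 = 1823 N.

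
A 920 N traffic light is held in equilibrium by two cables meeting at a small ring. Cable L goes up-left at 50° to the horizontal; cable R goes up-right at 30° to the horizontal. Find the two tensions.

ΣF_x = 0: −T_L·cos50° + T_R·cos30° = 0 → T_R = 0.742227·T_L.
ΣF_y = 0: T_L·sin50° + T_R·sin30° = 920.
Substitute: T_L·(0.766044 + 0.742227·0.5) = 920 → T_L = 809.035 ≈ 809.0 N.
Then T_R = 0.742227 × 809.035 = 600.5 N.

T_L = 809.0 N, T_R = 600.5 N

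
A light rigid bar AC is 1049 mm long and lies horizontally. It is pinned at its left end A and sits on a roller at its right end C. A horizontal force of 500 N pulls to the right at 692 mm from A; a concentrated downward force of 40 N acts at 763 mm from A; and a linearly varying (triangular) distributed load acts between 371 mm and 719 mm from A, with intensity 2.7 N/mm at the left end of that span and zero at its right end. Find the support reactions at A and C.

Resultant of the triangular load: ½ × 2.7 × 348 = 469.8 N, acting at 487 mm from A (one-third of the span from the peak).
Taking moments about A: C_y·1049 − 40·763 − (½·2.7·348)·487 = 0 → C_y = 259312.6/1049 = 247.2 N.
ΣF_y = 0: A_y + 247.2 − 40 − ½·2.7·348 = 0 → A_y = 262.6 N.
ΣF_x = 0: A_x + 500 = 0 → A_x = -500.0 N.

A_x = -500.0 N, A_y = 262.6 N, C_y = 247.2 N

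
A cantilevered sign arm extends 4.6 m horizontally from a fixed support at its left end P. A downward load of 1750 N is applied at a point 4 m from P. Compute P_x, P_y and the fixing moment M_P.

P_x = 0, P_y = 1750 N, M_P = 7000 N·m

ΣF_x = 0: P_x = 0.
ΣF_y = 0: P_y − 1750 = 0 → P_y = 1750 N.
ΣM about P: M_P − 1750·4 = 0 → M_P = 7000 N·m.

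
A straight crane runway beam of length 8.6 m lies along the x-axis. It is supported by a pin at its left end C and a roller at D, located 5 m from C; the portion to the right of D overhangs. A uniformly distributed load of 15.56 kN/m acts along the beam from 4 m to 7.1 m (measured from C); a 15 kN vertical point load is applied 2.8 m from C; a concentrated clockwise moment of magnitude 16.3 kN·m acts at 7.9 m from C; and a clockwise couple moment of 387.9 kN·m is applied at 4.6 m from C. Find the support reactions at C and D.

C_x = 0, C_y = -79.55 kN, D_y = 142.8 kN

Resultant of the distributed load: 15.56 × 3.1 = 48.236 kN at 5.55 m from C.
Taking moments about C: D_y·5 − (15.56·3.1)·5.55 − 15·2.8 − 16.3 − 387.9 = 0 → D_y = 713.9098/5 = 142.782 ≈ 142.8 kN.
ΣF_y = 0: C_y + 142.782 − 15.56·3.1 − 15 = 0 → C_y = -79.55 kN.
ΣF_x = 0: no horizontal applied forces, so C_x = 0.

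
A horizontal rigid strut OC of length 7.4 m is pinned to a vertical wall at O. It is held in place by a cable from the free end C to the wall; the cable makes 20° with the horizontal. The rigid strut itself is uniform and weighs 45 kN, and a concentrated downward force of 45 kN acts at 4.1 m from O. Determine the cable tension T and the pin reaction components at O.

ΣM about O: T·sin20°·7.4 − 45·3.7 − 45·4.1 = 0 → T = 351/(7.4·0.34202) = 138.683 ≈ 138.7 kN.
ΣF_x = 0: O_x − T·cos20° = 0 → O_x = 138.683 × 0.939693 = 130.3 kN.
ΣF_y = 0: O_y + T·sin20° − 45 − 45 = 0 → O_y = 90 − 138.683 × 0.34202 = 42.57 kN.

T = 138.7 kN, O_x = 130.3 kN, O_y = 42.57 kN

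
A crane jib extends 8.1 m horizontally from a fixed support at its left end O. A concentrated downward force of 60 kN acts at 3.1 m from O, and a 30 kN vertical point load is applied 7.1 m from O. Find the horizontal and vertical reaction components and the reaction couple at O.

ΣF_x = 0: O_x = 0.
ΣF_y = 0: O_y − 60 − 30 = 0 → O_y = 90.00 kN.
ΣM about O: M_O − 60·3.1 − 30·7.1 = 0 → M_O = 399.0 kN·m.

O_x = 0, O_y = 90.00 kN, M_O = 399.0 kN·m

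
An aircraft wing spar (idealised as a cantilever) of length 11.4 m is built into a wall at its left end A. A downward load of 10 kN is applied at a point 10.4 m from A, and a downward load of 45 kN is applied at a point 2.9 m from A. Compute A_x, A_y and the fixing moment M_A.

ΣF_x = 0: A_x = 0.
ΣF_y = 0: A_y − 10 − 45 = 0 → A_y = 55.00 kN.
ΣM about A: M_A − 10·10.4 − 45·2.9 = 0 → M_A = 234.5 kN·m.

A_x = 0, A_y = 55.00 kN, M_A = 234.5 kN·m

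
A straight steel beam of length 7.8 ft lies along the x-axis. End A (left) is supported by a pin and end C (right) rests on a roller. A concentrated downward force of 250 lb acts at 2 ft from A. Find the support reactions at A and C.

Moments about A: C_y·7.8 − 250·2 = 0 → C_y = 500/7.8 = 64.1026 ≈ 64.10 lb.
ΣF_y = 0: A_y + 64.1026 − 250 = 0 → A_y = 185.9 lb.
ΣF_x = 0: no horizontal applied forces, so A_x = 0.

A_x = 0, A_y = 185.9 lb, C_y = 64.10 lb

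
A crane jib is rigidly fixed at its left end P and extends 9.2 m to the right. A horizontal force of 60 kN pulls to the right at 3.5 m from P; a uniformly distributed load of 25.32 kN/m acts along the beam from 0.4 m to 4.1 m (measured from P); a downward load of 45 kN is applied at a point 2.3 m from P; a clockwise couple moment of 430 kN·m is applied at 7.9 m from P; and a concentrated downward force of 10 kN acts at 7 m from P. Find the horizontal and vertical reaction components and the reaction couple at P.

Resultant of the distributed load: 25.32 × 3.7 = 93.684 kN at 2.25 m from P.
ΣF_x = 0: P_x + 60 = 0 → P_x = -60.00 kN.
ΣF_y = 0: P_y − 25.32·3.7 − 45 − 10 = 0 → P_y = 148.7 kN.
ΣM about P: M_P − (25.32·3.7)·2.25 − 45·2.3 − 430 − 10·7 = 0 → M_P = 814.3 kN·m.

P_x = -60.00 kN, P_y = 148.7 kN, M_P = 814.3 kN·m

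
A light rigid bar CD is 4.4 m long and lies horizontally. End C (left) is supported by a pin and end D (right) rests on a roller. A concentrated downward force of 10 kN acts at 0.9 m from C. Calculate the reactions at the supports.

Moments about C: D_y·4.4 − 10·0.9 = 0 → D_y = 9/4.4 = 2.04545 ≈ 2.045 kN.
ΣF_y = 0: C_y + 2.04545 − 10 = 0 → C_y = 7.955 kN.
ΣF_x = 0: no horizontal applied forces, so C_x = 0.

C_x = 0, C_y = 7.955 kN, D_y = 2.045 kN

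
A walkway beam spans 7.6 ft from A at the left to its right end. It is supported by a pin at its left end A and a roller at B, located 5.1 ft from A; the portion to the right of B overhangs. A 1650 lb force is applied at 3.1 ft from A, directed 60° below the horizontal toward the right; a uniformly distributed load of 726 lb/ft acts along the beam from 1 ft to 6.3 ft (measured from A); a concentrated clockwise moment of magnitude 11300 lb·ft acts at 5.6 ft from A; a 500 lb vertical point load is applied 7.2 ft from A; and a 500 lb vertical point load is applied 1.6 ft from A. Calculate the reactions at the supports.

Resultant of the distributed load: 726 × 5.3 = 3847.8 lb at 3.65 ft from A.
ΣM about A: B_y·5.1 − 1650·sin60°·3.1 − (726·5.3)·3.65 − 11300 − 500·7.2 − 500·1.6 = 0 → B_y = 34174.2/5.1 = 6700.82 ≈ 6701 lb.
ΣF_y = 0: A_y + 6700.82 − 1650·sin60° − 726·5.3 − 500 − 500 = 0 → A_y = -424.1 lb.
ΣF_x = 0: A_x + 1650·cos60° = 0 → A_x = -825.0 lb.

A_x = -825.0 lb, A_y = -424.1 lb, B_y = 6701 lb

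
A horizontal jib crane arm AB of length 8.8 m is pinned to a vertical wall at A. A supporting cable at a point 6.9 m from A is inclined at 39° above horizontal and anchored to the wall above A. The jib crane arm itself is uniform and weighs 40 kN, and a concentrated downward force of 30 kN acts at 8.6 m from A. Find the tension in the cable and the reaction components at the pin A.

ΣM about A: T·sin39°·6.9 − 40·4.4 − 30·8.6 = 0 → T = 434/(6.9·0.62932) = 99.9468 ≈ 99.95 kN.
ΣF_x = 0: A_x − T·cos39° = 0 → A_x = 99.9468 × 0.777146 = 77.67 kN.
ΣF_y = 0: A_y + T·sin39° − 40 − 30 = 0 → A_y = 70 − 99.9468 × 0.62932 = 7.101 kN.

T = 99.95 kN, A_x = 77.67 kN, A_y = 7.101 kN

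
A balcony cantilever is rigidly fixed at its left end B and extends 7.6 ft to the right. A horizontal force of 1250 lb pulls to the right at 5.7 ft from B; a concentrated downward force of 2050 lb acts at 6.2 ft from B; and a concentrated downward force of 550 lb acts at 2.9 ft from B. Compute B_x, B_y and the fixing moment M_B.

B_x = -1250 lb, B_y = 2600 lb, M_B = 14300 lb·ft

ΣF_x = 0: B_x + 1250 = 0 → B_x = -1250 lb.
ΣF_y = 0: B_y − 2050 − 550 = 0 → B_y = 2600 lb.
ΣM about B: M_B − 2050·6.2 − 550·2.9 = 0 → M_B = 14300 lb·ft.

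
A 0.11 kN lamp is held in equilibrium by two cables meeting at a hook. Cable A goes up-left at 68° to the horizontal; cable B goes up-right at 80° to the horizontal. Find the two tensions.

T_A = 0.03605 kN, T_B = 0.07776 kN

ΣF_x = 0: −T_A·cos68° + T_B·cos80° = 0 → T_B = 2.15727·T_A.
ΣF_y = 0: T_A·sin68° + T_B·sin80° = 0.11.
Substitute: T_A·(0.927184 + 2.15727·0.984808) = 0.11 → T_A = 0.0360457 ≈ 0.03605 kN.
Then T_B = 2.15727 × 0.0360457 = 0.07776 kN.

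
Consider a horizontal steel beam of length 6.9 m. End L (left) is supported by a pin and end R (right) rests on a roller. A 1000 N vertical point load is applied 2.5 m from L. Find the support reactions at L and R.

L_x = 0, L_y = 637.7 N, R_y = 362.3 N

Taking moments about L: R_y·6.9 − 1000·2.5 = 0 → R_y = 2500/6.9 = 362.319 ≈ 362.3 N.
ΣF_y = 0: L_y + 362.319 − 1000 = 0 → L_y = 637.7 N.
ΣF_x = 0: no horizontal applied forces, so L_x = 0.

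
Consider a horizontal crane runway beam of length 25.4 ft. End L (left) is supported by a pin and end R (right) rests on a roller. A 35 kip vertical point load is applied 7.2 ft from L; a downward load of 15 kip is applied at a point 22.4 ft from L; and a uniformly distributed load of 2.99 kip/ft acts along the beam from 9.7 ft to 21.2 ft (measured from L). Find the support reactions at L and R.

Resultant of the distributed load: 2.99 × 11.5 = 34.385 kip at 15.45 ft from L.
ΣM about L: R_y·25.4 − 35·7.2 − 15·22.4 − (2.99·11.5)·15.45 = 0 → R_y = 1119.24825/25.4 = 44.0649 ≈ 44.06 kip.
ΣF_y = 0: L_y + 44.0649 − 35 − 15 − 2.99·11.5 = 0 → L_y = 40.32 kip.
ΣF_x = 0: no horizontal applied forces, so L_x = 0.

L_x = 0, L_y = 40.32 kip, R_y = 44.06 kip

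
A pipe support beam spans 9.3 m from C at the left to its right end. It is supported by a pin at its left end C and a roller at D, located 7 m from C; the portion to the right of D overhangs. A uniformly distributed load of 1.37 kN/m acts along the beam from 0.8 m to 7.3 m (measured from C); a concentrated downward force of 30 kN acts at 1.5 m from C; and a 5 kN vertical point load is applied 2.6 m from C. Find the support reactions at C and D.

Resultant of the distributed load: 1.37 × 6.5 = 8.905 kN at 4.05 m from C.
ΣM about C: D_y·7 − (1.37·6.5)·4.05 − 30·1.5 − 5·2.6 = 0 → D_y = 94.06525/7 = 13.4379 ≈ 13.44 kN.
ΣF_y = 0: C_y + 13.4379 − 1.37·6.5 − 30 − 5 = 0 → C_y = 30.47 kN.
ΣF_x = 0: no horizontal applied forces, so C_x = 0.

C_x = 0, C_y = 30.47 kN, D_y = 13.44 kN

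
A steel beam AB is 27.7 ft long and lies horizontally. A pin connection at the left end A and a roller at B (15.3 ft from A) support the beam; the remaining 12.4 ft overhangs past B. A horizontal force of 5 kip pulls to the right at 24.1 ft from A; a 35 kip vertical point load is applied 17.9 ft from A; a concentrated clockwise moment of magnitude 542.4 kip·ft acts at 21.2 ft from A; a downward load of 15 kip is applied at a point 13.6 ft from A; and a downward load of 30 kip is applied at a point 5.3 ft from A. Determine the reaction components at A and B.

Taking moments about A: B_y·15.3 − 35·17.9 − 542.4 − 15·13.6 − 30·5.3 = 0 → B_y = 1531.9/15.3 = 100.124 ≈ 100.1 kip.
ΣF_y = 0: A_y + 100.124 − 35 − 15 − 30 = 0 → A_y = -20.12 kip.
ΣF_x = 0: A_x + 5 = 0 → A_x = -5.000 kip.

A_x = -5.000 kip, A_y = -20.12 kip, B_y = 100.1 kip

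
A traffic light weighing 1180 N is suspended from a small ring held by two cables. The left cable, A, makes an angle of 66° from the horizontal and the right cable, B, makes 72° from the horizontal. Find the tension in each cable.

ΣF_x = 0: −T_A·cos66° + T_B·cos72° = 0 → T_B = 1.31623·T_A.
ΣF_y = 0: T_A·sin66° + T_B·sin72° = 1180.
Substitute: T_A·(0.913545 + 1.31623·0.951057) = 1180 → T_A = 544.945 ≈ 544.9 N.
Then T_B = 1.31623 × 544.945 = 717.3 N.

T_A = 544.9 N, T_B = 717.3 N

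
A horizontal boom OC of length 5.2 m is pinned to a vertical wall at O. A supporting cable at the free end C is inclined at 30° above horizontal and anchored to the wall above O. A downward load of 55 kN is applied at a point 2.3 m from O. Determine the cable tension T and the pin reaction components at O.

ΣM about O: T·sin30°·5.2 − 55·2.3 = 0 → T = 126.5/(5.2·0.5) = 48.6538 ≈ 48.65 kN.
ΣF_x = 0: O_x − T·cos30° = 0 → O_x = 48.6538 × 0.866025 = 42.14 kN.
ΣF_y = 0: O_y + T·sin30° − 55 = 0 → O_y = 55 − 48.6538 × 0.5 = 30.67 kN.

T = 48.65 kN, O_x = 42.14 kN, O_y = 30.67 kN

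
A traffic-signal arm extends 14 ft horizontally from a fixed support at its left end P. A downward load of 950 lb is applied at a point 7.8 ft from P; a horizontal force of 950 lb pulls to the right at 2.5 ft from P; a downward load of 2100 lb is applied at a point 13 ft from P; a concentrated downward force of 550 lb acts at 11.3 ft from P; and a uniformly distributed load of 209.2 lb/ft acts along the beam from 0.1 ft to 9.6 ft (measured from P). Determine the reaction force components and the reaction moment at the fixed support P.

P_x = -950.0 lb, P_y = 5587 lb, M_P = 50560 lb·ft

Resultant of the distributed load: 209.2 × 9.5 = 1987.4 lb at 4.85 ft from P.
ΣF_x = 0: P_x + 950 = 0 → P_x = -950.0 lb.
ΣF_y = 0: P_y − 950 − 2100 − 550 − 209.2·9.5 = 0 → P_y = 5587 lb.
ΣM about P: M_P − 950·7.8 − 2100·13 − 550·11.3 − (209.2·9.5)·4.85 = 0 → M_P = 50560 lb·ft.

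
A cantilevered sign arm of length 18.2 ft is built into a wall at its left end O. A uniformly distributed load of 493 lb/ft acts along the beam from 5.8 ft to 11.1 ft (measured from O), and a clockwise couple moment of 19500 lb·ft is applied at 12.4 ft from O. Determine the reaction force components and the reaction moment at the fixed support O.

Resultant of the distributed load: 493 × 5.3 = 2612.9 lb at 8.45 ft from O.
ΣF_x = 0: O_x = 0.
ΣF_y = 0: O_y − 493·5.3 = 0 → O_y = 2613 lb.
ΣM about O: M_O − (493·5.3)·8.45 − 19500 = 0 → M_O = 41580 lb·ft.

O_x = 0, O_y = 2613 lb, M_O = 41580 lb·ft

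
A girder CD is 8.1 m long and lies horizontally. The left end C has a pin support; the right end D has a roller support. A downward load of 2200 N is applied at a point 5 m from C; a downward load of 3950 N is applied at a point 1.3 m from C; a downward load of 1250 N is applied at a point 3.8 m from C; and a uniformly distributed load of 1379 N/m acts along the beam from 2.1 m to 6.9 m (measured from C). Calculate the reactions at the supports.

C_x = 0, C_y = 7763 N, D_y = 6256 N

Resultant of the distributed load: 1379 × 4.8 = 6619.2 N at 4.5 m from C.
Moments about C: D_y·8.1 − 2200·5 − 3950·1.3 − 1250·3.8 − (1379·4.8)·4.5 = 0 → D_y = 50671.4/8.1 = 6255.73 ≈ 6256 N.
ΣF_y = 0: C_y + 6255.73 − 2200 − 3950 − 1250 − 1379·4.8 = 0 → C_y = 7763 N.
ΣF_x = 0: no horizontal applied forces, so C_x = 0.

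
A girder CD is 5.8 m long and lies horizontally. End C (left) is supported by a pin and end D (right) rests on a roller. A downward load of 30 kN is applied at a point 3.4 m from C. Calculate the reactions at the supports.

C_x = 0, C_y = 12.41 kN, D_y = 17.59 kN

Moments about C: D_y·5.8 − 30·3.4 = 0 → D_y = 102/5.8 = 17.5862 ≈ 17.59 kN.
ΣF_y = 0: C_y + 17.5862 − 30 = 0 → C_y = 12.41 kN.
ΣF_x = 0: no horizontal applied forces, so C_x = 0.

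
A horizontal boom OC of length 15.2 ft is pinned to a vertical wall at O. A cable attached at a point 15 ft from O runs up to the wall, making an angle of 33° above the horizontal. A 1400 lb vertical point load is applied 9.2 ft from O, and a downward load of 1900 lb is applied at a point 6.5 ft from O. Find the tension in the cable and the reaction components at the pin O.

T = 3088 lb, O_x = 2590 lb, O_y = 1618 lb

ΣM about O: T·sin33°·15 − 1400·9.2 − 1900·6.5 = 0 → T = 25230/(15·0.544639) = 3088.28 ≈ 3088 lb.
ΣF_x = 0: O_x − T·cos33° = 0 → O_x = 3088.28 × 0.838671 = 2590 lb.
ΣF_y = 0: O_y + T·sin33° − 1400 − 1900 = 0 → O_y = 3300 − 3088.28 × 0.544639 = 1618 lb.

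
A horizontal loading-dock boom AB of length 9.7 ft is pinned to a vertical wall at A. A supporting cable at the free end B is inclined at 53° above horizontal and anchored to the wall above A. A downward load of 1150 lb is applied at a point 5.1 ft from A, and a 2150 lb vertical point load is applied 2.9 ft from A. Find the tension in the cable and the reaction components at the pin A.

T = 1562 lb, A_x = 940.0 lb, A_y = 2053 lb

ΣM about A: T·sin53°·9.7 − 1150·5.1 − 2150·2.9 = 0 → T = 12100/(9.7·0.798636) = 1561.94 ≈ 1562 lb.
ΣF_x = 0: A_x − T·cos53° = 0 → A_x = 1561.94 × 0.601815 = 940.0 lb.
ΣF_y = 0: A_y + T·sin53° − 1150 − 2150 = 0 → A_y = 3300 − 1561.94 × 0.798636 = 2053 lb.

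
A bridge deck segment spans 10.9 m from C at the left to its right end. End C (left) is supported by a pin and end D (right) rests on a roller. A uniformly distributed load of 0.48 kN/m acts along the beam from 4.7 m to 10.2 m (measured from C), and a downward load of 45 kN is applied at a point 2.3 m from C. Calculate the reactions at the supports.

C_x = 0, C_y = 36.34 kN, D_y = 11.30 kN

Resultant of the distributed load: 0.48 × 5.5 = 2.64 kN at 7.45 m from C.
Taking moments about C: D_y·10.9 − (0.48·5.5)·7.45 − 45·2.3 = 0 → D_y = 123.168/10.9 = 11.2998 ≈ 11.30 kN.
ΣF_y = 0: C_y + 11.2998 − 0.48·5.5 − 45 = 0 → C_y = 36.34 kN.
ΣF_x = 0: no horizontal applied forces, so C_x = 0.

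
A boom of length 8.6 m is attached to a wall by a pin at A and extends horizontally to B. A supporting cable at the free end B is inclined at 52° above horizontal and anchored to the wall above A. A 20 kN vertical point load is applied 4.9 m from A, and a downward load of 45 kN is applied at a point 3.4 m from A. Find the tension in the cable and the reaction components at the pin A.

ΣM about A: T·sin52°·8.6 − 20·4.9 − 45·3.4 = 0 → T = 251/(8.6·0.788011) = 37.0376 ≈ 37.04 kN.
ΣF_x = 0: A_x − T·cos52° = 0 → A_x = 37.0376 × 0.615661 = 22.80 kN.
ΣF_y = 0: A_y + T·sin52° − 20 − 45 = 0 → A_y = 65 − 37.0376 × 0.788011 = 35.81 kN.

T = 37.04 kN, A_x = 22.80 kN, A_y = 35.81 kN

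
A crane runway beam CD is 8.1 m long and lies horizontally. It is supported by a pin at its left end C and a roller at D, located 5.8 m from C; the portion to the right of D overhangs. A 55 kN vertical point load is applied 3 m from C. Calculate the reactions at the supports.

ΣM about C: D_y·5.8 − 55·3 = 0 → D_y = 165/5.8 = 28.4483 ≈ 28.45 kN.
ΣF_y = 0: C_y + 28.4483 − 55 = 0 → C_y = 26.55 kN.
ΣF_x = 0: no horizontal applied forces, so C_x = 0.

C_x = 0, C_y = 26.55 kN, D_y = 28.45 kN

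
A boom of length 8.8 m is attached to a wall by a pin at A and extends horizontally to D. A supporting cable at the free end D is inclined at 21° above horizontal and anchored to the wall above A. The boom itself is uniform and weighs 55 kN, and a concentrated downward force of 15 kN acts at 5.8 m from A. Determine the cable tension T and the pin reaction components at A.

ΣM about A: T·sin21°·8.8 − 55·4.4 − 15·5.8 = 0 → T = 329/(8.8·0.358368) = 104.324 ≈ 104.3 kN.
ΣF_x = 0: A_x − T·cos21° = 0 → A_x = 104.324 × 0.93358 = 97.39 kN.
ΣF_y = 0: A_y + T·sin21° − 55 − 15 = 0 → A_y = 70 − 104.324 × 0.358368 = 32.61 kN.

T = 104.3 kN, A_x = 97.39 kN, A_y = 32.61 kN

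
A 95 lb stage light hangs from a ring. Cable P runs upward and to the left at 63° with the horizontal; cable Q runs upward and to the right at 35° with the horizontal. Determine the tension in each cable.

T_P = 78.58 lb, T_Q = 43.55 lb

ΣF_x = 0: −T_P·cos63° + T_Q·cos35° = 0 → T_Q = 0.55422·T_P.
ΣF_y = 0: T_P·sin63° + T_Q·sin35° = 95.
Substitute: T_P·(0.891007 + 0.55422·0.573576) = 95 → T_P = 78.5842 ≈ 78.58 lb.
Then T_Q = 0.55422 × 78.5842 = 43.55 lb.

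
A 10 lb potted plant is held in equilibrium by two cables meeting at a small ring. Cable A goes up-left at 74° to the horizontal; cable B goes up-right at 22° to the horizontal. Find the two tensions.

ΣF_x = 0: −T_A·cos74° + T_B·cos22° = 0 → T_B = 0.297284·T_A.
ΣF_y = 0: T_A·sin74° + T_B·sin22° = 10.
Substitute: T_A·(0.961262 + 0.297284·0.374607) = 10 → T_A = 9.32291 ≈ 9.323 lb.
Then T_B = 0.297284 × 9.32291 = 2.772 lb.

T_A = 9.323 lb, T_B = 2.772 lb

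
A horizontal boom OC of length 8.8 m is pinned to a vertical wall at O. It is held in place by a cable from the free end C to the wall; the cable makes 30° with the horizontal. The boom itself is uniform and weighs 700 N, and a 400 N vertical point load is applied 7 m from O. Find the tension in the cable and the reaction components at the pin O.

ΣM about O: T·sin30°·8.8 − 700·4.4 − 400·7 = 0 → T = 5880/(8.8·0.5) = 1336.36 ≈ 1336 N.
ΣF_x = 0: O_x − T·cos30° = 0 → O_x = 1336.36 × 0.866025 = 1157 N.
ΣF_y = 0: O_y + T·sin30° − 700 − 400 = 0 → O_y = 1100 − 1336.36 × 0.5 = 431.8 N.

T = 1336 N, O_x = 1157 N, O_y = 431.8 N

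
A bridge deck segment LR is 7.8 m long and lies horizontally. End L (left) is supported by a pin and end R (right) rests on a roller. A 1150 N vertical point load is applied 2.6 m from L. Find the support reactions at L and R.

ΣM about L: R_y·7.8 − 1150·2.6 = 0 → R_y = 2990/7.8 = 383.333 ≈ 383.3 N.
ΣF_y = 0: L_y + 383.333 − 1150 = 0 → L_y = 766.7 N.
ΣF_x = 0: no horizontal applied forces, so L_x = 0.

L_x = 0, L_y = 766.7 N, R_y = 383.3 N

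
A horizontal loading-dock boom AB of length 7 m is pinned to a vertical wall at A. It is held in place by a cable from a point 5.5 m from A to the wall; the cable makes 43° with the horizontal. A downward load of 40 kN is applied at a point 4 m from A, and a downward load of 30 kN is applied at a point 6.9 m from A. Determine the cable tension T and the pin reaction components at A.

T = 97.84 kN, A_x = 71.56 kN, A_y = 3.273 kN

ΣM about A: T·sin43°·5.5 − 40·4 − 30·6.9 = 0 → T = 367/(5.5·0.681998) = 97.8409 ≈ 97.84 kN.
ΣF_x = 0: A_x − T·cos43° = 0 → A_x = 97.8409 × 0.731354 = 71.56 kN.
ΣF_y = 0: A_y + T·sin43° − 40 − 30 = 0 → A_y = 70 − 97.8409 × 0.681998 = 3.273 kN.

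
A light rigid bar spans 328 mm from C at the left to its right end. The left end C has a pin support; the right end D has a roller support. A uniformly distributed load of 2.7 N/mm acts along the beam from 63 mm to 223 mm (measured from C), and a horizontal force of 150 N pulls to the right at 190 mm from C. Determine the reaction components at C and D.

C_x = -150.0 N, C_y = 243.7 N, D_y = 188.3 N

Resultant of the distributed load: 2.7 × 160 = 432 N at 143 mm from C.
ΣM about C: D_y·328 − (2.7·160)·143 = 0 → D_y = 61776/328 = 188.341 ≈ 188.3 N.
ΣF_y = 0: C_y + 188.341 − 2.7·160 = 0 → C_y = 243.7 N.
ΣF_x = 0: C_x + 150 = 0 → C_x = -150.0 N.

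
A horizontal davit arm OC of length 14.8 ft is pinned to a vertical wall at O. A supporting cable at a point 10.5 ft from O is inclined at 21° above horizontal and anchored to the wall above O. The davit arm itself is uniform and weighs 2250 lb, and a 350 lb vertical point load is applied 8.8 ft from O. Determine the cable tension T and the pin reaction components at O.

T = 5243 lb, O_x = 4895 lb, O_y = 721.0 lb

ΣM about O: T·sin21°·10.5 − 2250·7.4 − 350·8.8 = 0 → T = 19730/(10.5·0.358368) = 5243.35 ≈ 5243 lb.
ΣF_x = 0: O_x − T·cos21° = 0 → O_x = 5243.35 × 0.93358 = 4895 lb.
ΣF_y = 0: O_y + T·sin21° − 2250 − 350 = 0 → O_y = 2600 − 5243.35 × 0.358368 = 721.0 lb.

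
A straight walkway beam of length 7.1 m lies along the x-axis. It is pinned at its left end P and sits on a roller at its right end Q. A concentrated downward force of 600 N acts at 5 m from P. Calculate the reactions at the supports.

P_x = 0, P_y = 177.5 N, Q_y = 422.5 N

Taking moments about P: Q_y·7.1 − 600·5 = 0 → Q_y = 3000/7.1 = 422.535 ≈ 422.5 N.
ΣF_y = 0: P_y + 422.535 − 600 = 0 → P_y = 177.5 N.
ΣF_x = 0: no horizontal applied forces, so P_x = 0.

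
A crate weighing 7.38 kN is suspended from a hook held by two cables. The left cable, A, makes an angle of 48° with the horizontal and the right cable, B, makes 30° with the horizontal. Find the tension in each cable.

T_A = 6.534 kN, T_B = 5.049 kN

ΣF_x = 0: −T_A·cos48° + T_B·cos30° = 0 → T_B = 0.772645·T_A.
ΣF_y = 0: T_A·sin48° + T_B·sin30° = 7.38.
Substitute: T_A·(0.743145 + 0.772645·0.5) = 7.38 → T_A = 6.53405 ≈ 6.534 kN.
Then T_B = 0.772645 × 6.53405 = 5.049 kN.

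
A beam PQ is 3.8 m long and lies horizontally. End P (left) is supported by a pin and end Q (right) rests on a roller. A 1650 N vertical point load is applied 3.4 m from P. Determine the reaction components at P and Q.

P_x = 0, P_y = 173.7 N, Q_y = 1476 N

ΣM about P: Q_y·3.8 − 1650·3.4 = 0 → Q_y = 5610/3.8 = 1476.32 ≈ 1476 N.
ΣF_y = 0: P_y + 1476.32 − 1650 = 0 → P_y = 173.7 N.
ΣF_x = 0: no horizontal applied forces, so P_x = 0.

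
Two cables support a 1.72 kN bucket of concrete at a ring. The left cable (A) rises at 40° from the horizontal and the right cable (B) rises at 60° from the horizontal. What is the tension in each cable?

ΣF_x = 0: −T_A·cos40° + T_B·cos60° = 0 → T_B = 1.53209·T_A.
ΣF_y = 0: T_A·sin40° + T_B·sin60° = 1.72.
Substitute: T_A·(0.642788 + 1.53209·0.866025) = 1.72 → T_A = 0.873267 ≈ 0.8733 kN.
Then T_B = 1.53209 × 0.873267 = 1.338 kN.

T_A = 0.8733 kN, T_B = 1.338 kN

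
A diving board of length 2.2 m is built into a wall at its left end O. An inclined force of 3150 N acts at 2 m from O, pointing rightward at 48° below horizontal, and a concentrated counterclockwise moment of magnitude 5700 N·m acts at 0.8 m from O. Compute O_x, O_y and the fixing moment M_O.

ΣF_x = 0: O_x + 3150·cos48° = 0 → O_x = -2108 N.
ΣF_y = 0: O_y − 3150·sin48° = 0 → O_y = 2341 N.
ΣM about O: M_O − 3150·sin48°·2 + 5700 = 0 → M_O = -1018 N·m.

O_x = -2108 N, O_y = 2341 N, M_O = -1018 N·m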